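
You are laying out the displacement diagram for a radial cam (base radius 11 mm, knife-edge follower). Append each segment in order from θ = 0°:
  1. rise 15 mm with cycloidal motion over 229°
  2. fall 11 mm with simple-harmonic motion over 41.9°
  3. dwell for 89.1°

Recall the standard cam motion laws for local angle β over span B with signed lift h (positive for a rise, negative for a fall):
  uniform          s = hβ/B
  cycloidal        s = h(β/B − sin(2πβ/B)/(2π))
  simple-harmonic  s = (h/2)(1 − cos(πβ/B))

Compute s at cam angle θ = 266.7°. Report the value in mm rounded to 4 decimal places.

seg 1 [0°–229°] cycloidal, h=15: full span → s += 15 → s = 15.0000
seg 2 [229°–270.9°] simple-harmonic, h=-11: θ=266.7° here. β=37.7, B=41.9. -11/2·(1 − cos(π·0.8998)) = -10.7295 → s = 4.2705

4.2705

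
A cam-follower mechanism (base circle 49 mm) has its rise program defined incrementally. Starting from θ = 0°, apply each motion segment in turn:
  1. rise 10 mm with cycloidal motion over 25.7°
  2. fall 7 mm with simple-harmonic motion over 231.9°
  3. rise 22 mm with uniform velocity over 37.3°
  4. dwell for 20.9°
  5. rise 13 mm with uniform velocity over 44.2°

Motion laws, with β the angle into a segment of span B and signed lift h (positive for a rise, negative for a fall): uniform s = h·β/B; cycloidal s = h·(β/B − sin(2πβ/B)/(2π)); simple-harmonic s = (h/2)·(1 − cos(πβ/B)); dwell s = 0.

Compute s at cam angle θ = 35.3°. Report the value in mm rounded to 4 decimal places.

seg 1 [0°–25.7°] cycloidal, h=10: full span → s += 10 → s = 10.0000
seg 2 [25.7°–257.6°] simple-harmonic, h=-7: θ=35.3° here. β=9.6, B=231.9. -7/2·(1 − cos(π·0.0414)) = -0.0296 → s = 9.9704

9.9704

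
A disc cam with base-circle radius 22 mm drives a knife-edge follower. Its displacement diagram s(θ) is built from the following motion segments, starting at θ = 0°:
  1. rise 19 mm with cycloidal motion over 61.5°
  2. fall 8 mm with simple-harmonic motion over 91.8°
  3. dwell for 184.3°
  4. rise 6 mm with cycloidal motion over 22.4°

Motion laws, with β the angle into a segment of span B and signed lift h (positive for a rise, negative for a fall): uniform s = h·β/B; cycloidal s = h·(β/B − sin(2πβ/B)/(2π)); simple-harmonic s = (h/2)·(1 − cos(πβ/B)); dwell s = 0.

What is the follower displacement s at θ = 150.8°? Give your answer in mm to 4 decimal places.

seg 1 [0°–61.5°] cycloidal, h=19: full span → s += 19 → s = 19.0000
seg 2 [61.5°–153.3°] simple-harmonic, h=-8: θ=150.8° here. β=89.3, B=91.8. -8/2·(1 − cos(π·0.9728)) = -7.9854 → s = 11.0146

11.0146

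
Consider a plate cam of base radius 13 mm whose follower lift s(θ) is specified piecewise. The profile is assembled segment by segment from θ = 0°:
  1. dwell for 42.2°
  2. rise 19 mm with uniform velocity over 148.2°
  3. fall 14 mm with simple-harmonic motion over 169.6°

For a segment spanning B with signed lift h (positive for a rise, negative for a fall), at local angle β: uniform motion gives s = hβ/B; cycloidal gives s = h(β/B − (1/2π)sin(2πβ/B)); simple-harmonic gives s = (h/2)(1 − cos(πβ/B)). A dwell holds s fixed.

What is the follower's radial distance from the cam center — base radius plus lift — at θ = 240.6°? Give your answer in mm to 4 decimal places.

seg 1 [0°–42.2°] dwell: s stays 0.0000
seg 2 [42.2°–190.4°] uniform, h=19: full span → s += 19 → s = 19.0000
seg 3 [190.4°–360°] simple-harmonic, h=-14: θ=240.6° here. β=50.2, B=169.6. -14/2·(1 − cos(π·0.2960)) = -2.8145 → s = 16.1855
radial distance = base radius + s = 13 + 16.1855 = 29.1855

29.1855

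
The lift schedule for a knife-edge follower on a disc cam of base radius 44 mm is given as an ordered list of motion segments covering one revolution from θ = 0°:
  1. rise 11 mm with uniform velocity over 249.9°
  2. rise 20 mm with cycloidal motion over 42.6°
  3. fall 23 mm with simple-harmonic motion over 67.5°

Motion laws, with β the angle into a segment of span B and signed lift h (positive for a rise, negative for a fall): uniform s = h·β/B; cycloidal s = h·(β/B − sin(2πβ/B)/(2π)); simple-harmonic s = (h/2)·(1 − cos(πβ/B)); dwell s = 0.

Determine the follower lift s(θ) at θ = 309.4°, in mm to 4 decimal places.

seg 1 [0°–249.9°] uniform, h=11: full span → s += 11 → s = 11.0000
seg 2 [249.9°–292.5°] cycloidal, h=20: full span → s += 20 → s = 31.0000
seg 3 [292.5°–360°] simple-harmonic, h=-23: θ=309.4° here. β=16.9, B=67.5. -23/2·(1 − cos(π·0.2504)) = -3.3777 → s = 27.6223

27.6223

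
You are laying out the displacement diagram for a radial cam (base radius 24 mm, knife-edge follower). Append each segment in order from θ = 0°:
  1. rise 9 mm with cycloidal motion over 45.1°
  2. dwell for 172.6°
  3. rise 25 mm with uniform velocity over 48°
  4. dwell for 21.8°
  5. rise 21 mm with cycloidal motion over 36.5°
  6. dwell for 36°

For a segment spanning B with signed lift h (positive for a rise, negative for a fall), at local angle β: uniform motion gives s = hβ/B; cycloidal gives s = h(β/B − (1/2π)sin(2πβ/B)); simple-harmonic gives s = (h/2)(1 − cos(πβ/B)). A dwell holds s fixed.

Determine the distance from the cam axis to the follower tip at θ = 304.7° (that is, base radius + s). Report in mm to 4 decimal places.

seg 1 [0°–45.1°] cycloidal, h=9: full span → s += 9 → s = 9.0000
seg 2 [45.1°–217.7°] dwell: s stays 9.0000
seg 3 [217.7°–265.7°] uniform, h=25: full span → s += 25 → s = 34.0000
seg 4 [265.7°–287.5°] dwell: s stays 34.0000
seg 5 [287.5°–324°] cycloidal, h=21: θ=304.7° here. β=17.2, B=36.5. 21·(0.4712 − sin(2π·0.4712)/(2π)) = 9.2951 → s = 43.2951
radial distance = base radius + s = 24 + 43.2951 = 67.2951

67.2951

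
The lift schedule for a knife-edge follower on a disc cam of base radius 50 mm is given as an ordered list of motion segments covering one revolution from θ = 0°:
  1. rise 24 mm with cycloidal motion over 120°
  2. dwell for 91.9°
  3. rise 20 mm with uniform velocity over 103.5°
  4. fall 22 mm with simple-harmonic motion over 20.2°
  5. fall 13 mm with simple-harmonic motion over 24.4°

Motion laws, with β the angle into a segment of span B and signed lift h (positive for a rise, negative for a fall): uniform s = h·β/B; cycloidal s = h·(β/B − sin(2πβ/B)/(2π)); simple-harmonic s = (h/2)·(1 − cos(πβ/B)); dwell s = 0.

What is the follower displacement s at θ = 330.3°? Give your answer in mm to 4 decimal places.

seg 1 [0°–120°] cycloidal, h=24: full span → s += 24 → s = 24.0000
seg 2 [120°–211.9°] dwell: s stays 24.0000
seg 3 [211.9°–315.4°] uniform, h=20: full span → s += 20 → s = 44.0000
seg 4 [315.4°–335.6°] simple-harmonic, h=-22: θ=330.3° here. β=14.9, B=20.2. -22/2·(1 − cos(π·0.7376)) = -18.4699 → s = 25.5301

25.5301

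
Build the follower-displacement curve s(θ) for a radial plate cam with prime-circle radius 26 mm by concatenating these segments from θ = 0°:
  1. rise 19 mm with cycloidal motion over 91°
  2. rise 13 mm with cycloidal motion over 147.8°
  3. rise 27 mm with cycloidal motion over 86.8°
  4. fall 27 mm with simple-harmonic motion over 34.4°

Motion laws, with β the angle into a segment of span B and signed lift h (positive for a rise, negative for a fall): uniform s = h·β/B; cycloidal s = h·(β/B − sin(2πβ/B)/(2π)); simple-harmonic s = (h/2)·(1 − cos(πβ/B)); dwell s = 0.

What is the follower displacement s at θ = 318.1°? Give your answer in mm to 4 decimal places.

seg 1 [0°–91°] cycloidal, h=19: full span → s += 19 → s = 19.0000
seg 2 [91°–238.8°] cycloidal, h=13: full span → s += 13 → s = 32.0000
seg 3 [238.8°–325.6°] cycloidal, h=27: θ=318.1° here. β=79.3, B=86.8. 27·(0.9136 − sin(2π·0.9136)/(2π)) = 26.8871 → s = 58.8871

58.8871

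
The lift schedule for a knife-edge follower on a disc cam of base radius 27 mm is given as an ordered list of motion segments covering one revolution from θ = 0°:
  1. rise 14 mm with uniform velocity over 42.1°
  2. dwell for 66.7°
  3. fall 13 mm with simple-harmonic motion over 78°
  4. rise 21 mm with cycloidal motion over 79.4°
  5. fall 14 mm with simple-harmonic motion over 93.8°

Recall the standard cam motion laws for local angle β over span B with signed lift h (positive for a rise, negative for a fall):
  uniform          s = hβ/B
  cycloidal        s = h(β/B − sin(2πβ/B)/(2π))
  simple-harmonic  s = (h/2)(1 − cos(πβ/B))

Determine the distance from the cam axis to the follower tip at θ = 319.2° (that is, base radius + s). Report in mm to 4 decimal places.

seg 1 [0°–42.1°] uniform, h=14: full span → s += 14 → s = 14.0000
seg 2 [42.1°–108.8°] dwell: s stays 14.0000
seg 3 [108.8°–186.8°] simple-harmonic, h=-13: full span → s += -13 → s = 1.0000
seg 4 [186.8°–266.2°] cycloidal, h=21: full span → s += 21 → s = 22.0000
seg 5 [266.2°–360°] simple-harmonic, h=-14: θ=319.2° here. β=53, B=93.8. -14/2·(1 − cos(π·0.5650)) = -8.4202 → s = 13.5798
radial distance = base radius + s = 27 + 13.5798 = 40.5798

40.5798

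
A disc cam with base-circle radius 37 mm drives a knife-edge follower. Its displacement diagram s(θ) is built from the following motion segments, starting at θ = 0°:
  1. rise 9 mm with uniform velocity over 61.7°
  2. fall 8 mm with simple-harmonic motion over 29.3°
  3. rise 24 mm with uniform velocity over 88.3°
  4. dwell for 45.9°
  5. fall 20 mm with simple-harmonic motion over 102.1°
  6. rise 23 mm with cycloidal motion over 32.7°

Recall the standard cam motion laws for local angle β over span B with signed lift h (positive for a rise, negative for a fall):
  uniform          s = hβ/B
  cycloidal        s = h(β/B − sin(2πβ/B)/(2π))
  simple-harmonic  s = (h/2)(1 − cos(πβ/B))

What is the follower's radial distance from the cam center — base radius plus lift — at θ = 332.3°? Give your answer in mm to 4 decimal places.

seg 1 [0°–61.7°] uniform, h=9: full span → s += 9 → s = 9.0000
seg 2 [61.7°–91°] simple-harmonic, h=-8: full span → s += -8 → s = 1.0000
seg 3 [91°–179.3°] uniform, h=24: full span → s += 24 → s = 25.0000
seg 4 [179.3°–225.2°] dwell: s stays 25.0000
seg 5 [225.2°–327.3°] simple-harmonic, h=-20: full span → s += -20 → s = 5.0000
seg 6 [327.3°–360°] cycloidal, h=23: θ=332.3° here. β=5, B=32.7. 23·(0.1529 − sin(2π·0.1529)/(2π)) = 0.5166 → s = 5.5166
radial distance = base radius + s = 37 + 5.5166 = 42.5166

42.5166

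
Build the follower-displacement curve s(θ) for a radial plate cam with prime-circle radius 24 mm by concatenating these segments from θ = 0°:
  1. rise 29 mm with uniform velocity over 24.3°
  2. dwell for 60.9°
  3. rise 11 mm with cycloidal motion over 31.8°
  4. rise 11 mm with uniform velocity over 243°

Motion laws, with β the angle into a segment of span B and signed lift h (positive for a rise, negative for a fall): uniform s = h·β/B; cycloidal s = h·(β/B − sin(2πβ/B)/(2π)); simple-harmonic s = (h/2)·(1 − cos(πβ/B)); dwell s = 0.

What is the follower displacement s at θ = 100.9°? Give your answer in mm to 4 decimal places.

seg 1 [0°–24.3°] uniform, h=29: full span → s += 29 → s = 29.0000
seg 2 [24.3°–85.2°] dwell: s stays 29.0000
seg 3 [85.2°–117°] cycloidal, h=11: θ=100.9° here. β=15.7, B=31.8. 11·(0.4937 − sin(2π·0.4937)/(2π)) = 5.3617 → s = 34.3617

34.3617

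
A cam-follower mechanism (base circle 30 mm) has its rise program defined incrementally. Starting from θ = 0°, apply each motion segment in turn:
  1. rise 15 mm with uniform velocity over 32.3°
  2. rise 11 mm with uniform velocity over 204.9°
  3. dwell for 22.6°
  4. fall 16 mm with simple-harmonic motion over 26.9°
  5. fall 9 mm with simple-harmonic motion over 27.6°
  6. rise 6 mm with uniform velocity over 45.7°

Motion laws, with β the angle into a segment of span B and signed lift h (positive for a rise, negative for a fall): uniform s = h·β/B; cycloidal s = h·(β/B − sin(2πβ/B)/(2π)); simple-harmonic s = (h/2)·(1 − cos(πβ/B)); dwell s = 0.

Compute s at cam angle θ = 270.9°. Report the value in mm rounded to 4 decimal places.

seg 1 [0°–32.3°] uniform, h=15: full span → s += 15 → s = 15.0000
seg 2 [32.3°–237.2°] uniform, h=11: full span → s += 11 → s = 26.0000
seg 3 [237.2°–259.8°] dwell: s stays 26.0000
seg 4 [259.8°–286.7°] simple-harmonic, h=-16: θ=270.9° here. β=11.1, B=26.9. -16/2·(1 − cos(π·0.4126)) = -5.8318 → s = 20.1682

20.1682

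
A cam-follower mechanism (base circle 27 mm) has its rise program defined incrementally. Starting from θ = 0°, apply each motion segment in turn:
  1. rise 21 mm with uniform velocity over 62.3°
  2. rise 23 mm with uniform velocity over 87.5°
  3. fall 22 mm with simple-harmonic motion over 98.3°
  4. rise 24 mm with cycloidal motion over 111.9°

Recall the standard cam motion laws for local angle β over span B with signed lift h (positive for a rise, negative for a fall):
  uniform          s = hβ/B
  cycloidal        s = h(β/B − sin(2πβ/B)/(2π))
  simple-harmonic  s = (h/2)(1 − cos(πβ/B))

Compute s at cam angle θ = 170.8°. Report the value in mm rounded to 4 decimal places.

seg 1 [0°–62.3°] uniform, h=21: full span → s += 21 → s = 21.0000
seg 2 [62.3°–149.8°] uniform, h=23: full span → s += 23 → s = 44.0000
seg 3 [149.8°–248.1°] simple-harmonic, h=-22: θ=170.8° here. β=21, B=98.3. -22/2·(1 − cos(π·0.2136)) = -2.3858 → s = 41.6142

41.6142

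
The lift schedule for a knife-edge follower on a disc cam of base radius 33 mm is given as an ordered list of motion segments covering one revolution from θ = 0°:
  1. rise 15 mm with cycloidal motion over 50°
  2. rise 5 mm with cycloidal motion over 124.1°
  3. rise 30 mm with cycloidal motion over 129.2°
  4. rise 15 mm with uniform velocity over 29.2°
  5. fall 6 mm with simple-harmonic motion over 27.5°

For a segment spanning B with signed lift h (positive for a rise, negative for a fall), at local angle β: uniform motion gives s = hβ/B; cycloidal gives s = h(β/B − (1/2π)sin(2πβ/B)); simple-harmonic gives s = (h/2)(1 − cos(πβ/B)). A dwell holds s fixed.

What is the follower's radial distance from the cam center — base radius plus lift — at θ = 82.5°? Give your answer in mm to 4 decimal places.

seg 1 [0°–50°] cycloidal, h=15: full span → s += 15 → s = 15.0000
seg 2 [50°–174.1°] cycloidal, h=5: θ=82.5° here. β=32.5, B=124.1. 5·(0.2619 − sin(2π·0.2619)/(2π)) = 0.5159 → s = 15.5159
radial distance = base radius + s = 33 + 15.5159 = 48.5159

48.5159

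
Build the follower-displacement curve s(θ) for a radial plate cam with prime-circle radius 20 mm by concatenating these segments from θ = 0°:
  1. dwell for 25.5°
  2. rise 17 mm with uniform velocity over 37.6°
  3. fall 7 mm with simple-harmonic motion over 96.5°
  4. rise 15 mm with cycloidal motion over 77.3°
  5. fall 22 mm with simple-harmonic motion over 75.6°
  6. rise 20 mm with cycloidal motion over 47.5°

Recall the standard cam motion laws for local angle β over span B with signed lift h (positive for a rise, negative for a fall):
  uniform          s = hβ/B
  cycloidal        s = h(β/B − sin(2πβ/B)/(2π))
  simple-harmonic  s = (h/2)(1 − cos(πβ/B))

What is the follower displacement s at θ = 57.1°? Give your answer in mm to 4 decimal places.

seg 1 [0°–25.5°] dwell: s stays 0.0000
seg 2 [25.5°–63.1°] uniform, h=17: θ=57.1° here. β=31.6, B=37.6. 17·31.6/37.6 = 14.2872 → s = 14.2872

14.2872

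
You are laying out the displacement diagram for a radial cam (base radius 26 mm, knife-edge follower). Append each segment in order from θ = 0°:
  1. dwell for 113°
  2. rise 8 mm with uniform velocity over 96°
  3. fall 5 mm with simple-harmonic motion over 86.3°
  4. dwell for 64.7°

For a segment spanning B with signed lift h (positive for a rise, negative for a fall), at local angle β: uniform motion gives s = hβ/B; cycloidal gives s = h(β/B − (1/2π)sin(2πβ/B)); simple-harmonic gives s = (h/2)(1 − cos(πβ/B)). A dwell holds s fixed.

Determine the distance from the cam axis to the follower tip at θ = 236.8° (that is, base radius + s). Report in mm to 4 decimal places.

seg 1 [0°–113°] dwell: s stays 0.0000
seg 2 [113°–209°] uniform, h=8: full span → s += 8 → s = 8.0000
seg 3 [209°–295.3°] simple-harmonic, h=-5: θ=236.8° here. β=27.8, B=86.3. -5/2·(1 − cos(π·0.3221)) = -1.1746 → s = 6.8254
radial distance = base radius + s = 26 + 6.8254 = 32.8254

32.8254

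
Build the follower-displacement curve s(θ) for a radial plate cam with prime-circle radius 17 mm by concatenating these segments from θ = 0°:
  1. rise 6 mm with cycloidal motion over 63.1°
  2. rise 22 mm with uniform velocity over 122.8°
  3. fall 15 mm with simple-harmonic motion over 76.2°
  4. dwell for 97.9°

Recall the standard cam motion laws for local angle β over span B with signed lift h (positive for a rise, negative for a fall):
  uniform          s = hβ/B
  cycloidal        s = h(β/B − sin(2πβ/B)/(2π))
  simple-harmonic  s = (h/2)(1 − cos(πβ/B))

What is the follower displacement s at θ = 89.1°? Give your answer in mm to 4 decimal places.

seg 1 [0°–63.1°] cycloidal, h=6: full span → s += 6 → s = 6.0000
seg 2 [63.1°–185.9°] uniform, h=22: θ=89.1° here. β=26, B=122.8. 22·26/122.8 = 4.6580 → s = 10.6580

10.6580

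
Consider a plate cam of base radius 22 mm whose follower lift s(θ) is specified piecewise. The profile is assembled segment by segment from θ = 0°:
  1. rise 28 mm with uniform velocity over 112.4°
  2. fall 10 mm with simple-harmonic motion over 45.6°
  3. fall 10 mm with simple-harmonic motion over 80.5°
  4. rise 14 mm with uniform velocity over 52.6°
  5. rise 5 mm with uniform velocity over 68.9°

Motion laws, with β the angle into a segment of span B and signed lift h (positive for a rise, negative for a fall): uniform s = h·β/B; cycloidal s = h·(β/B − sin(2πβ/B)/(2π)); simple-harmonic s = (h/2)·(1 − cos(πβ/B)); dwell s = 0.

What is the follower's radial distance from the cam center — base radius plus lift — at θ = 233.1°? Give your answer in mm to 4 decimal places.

seg 1 [0°–112.4°] uniform, h=28: full span → s += 28 → s = 28.0000
seg 2 [112.4°–158°] simple-harmonic, h=-10: full span → s += -10 → s = 18.0000
seg 3 [158°–238.5°] simple-harmonic, h=-10: θ=233.1° here. β=75.1, B=80.5. -10/2·(1 − cos(π·0.9329)) = -9.8894 → s = 8.1106
radial distance = base radius + s = 22 + 8.1106 = 30.1106

30.1106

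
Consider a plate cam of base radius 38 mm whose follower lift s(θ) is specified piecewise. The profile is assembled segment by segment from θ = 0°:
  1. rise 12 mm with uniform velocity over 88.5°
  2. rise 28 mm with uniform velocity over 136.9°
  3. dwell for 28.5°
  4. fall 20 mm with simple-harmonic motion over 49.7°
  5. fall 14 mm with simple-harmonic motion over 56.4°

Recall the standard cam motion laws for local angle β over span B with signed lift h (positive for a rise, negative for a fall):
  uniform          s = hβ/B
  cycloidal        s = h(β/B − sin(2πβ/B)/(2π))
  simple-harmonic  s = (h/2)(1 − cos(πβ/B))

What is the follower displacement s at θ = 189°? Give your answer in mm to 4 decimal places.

seg 1 [0°–88.5°] uniform, h=12: full span → s += 12 → s = 12.0000
seg 2 [88.5°–225.4°] uniform, h=28: θ=189° here. β=100.5, B=136.9. 28·100.5/136.9 = 20.5551 → s = 32.5551

32.5551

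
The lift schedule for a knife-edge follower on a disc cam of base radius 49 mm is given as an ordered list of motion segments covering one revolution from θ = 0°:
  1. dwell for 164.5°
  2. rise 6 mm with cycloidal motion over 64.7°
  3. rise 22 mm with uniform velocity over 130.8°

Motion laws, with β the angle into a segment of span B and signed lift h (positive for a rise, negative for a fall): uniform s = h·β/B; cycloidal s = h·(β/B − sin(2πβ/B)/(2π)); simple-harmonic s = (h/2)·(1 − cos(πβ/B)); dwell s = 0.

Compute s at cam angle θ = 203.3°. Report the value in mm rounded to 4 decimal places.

seg 1 [0°–164.5°] dwell: s stays 0.0000
seg 2 [164.5°–229.2°] cycloidal, h=6: θ=203.3° here. β=38.8, B=64.7. 6·(0.5997 − sin(2π·0.5997)/(2π)) = 4.1579 → s = 4.1579

4.1579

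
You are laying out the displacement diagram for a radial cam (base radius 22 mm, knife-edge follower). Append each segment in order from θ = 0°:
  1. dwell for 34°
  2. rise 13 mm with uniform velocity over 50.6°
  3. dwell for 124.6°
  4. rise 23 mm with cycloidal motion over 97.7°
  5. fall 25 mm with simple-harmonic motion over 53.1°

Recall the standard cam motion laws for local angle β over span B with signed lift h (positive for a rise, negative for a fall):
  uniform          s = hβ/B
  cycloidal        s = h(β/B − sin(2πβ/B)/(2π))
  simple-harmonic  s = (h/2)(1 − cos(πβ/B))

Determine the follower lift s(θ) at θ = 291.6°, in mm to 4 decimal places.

seg 1 [0°–34°] dwell: s stays 0.0000
seg 2 [34°–84.6°] uniform, h=13: full span → s += 13 → s = 13.0000
seg 3 [84.6°–209.2°] dwell: s stays 13.0000
seg 4 [209.2°–306.9°] cycloidal, h=23: θ=291.6° here. β=82.4, B=97.7. 23·(0.8434 − sin(2π·0.8434)/(2π)) = 22.4463 → s = 35.4463

35.4463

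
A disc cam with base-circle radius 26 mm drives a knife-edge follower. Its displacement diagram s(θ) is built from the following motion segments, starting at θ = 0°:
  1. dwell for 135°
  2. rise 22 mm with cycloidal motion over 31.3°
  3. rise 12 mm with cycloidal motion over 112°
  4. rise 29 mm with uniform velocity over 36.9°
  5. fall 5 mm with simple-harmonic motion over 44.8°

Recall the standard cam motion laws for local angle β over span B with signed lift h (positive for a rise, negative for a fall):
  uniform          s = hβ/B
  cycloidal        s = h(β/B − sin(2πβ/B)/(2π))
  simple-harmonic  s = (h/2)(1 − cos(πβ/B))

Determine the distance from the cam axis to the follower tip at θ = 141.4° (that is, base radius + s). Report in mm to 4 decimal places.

seg 1 [0°–135°] dwell: s stays 0.0000
seg 2 [135°–166.3°] cycloidal, h=22: θ=141.4° here. β=6.4, B=31.3. 22·(0.2045 − sin(2π·0.2045)/(2π)) = 1.1393 → s = 1.1393
radial distance = base radius + s = 26 + 1.1393 = 27.1393

27.1393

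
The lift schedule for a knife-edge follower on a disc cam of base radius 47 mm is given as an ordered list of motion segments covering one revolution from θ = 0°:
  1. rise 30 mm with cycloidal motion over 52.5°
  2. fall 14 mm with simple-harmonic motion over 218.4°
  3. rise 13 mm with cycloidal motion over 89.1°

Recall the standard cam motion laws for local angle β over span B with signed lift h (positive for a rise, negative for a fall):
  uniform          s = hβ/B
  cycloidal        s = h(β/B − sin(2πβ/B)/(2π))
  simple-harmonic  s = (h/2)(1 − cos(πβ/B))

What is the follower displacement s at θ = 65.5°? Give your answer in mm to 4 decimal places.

seg 1 [0°–52.5°] cycloidal, h=30: full span → s += 30 → s = 30.0000
seg 2 [52.5°–270.9°] simple-harmonic, h=-14: θ=65.5° here. β=13, B=218.4. -14/2·(1 − cos(π·0.0595)) = -0.1220 → s = 29.8780

29.8780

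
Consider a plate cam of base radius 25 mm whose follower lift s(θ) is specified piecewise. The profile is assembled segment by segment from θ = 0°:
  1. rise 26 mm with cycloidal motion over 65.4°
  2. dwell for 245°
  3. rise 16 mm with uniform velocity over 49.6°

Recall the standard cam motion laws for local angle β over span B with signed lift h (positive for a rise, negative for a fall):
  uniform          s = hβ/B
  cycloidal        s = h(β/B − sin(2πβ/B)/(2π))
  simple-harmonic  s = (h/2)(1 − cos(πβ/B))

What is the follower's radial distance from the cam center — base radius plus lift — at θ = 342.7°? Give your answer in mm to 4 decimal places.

seg 1 [0°–65.4°] cycloidal, h=26: full span → s += 26 → s = 26.0000
seg 2 [65.4°–310.4°] dwell: s stays 26.0000
seg 3 [310.4°–360°] uniform, h=16: θ=342.7° here. β=32.3, B=49.6. 16·32.3/49.6 = 10.4194 → s = 36.4194
radial distance = base radius + s = 25 + 36.4194 = 61.4194

61.4194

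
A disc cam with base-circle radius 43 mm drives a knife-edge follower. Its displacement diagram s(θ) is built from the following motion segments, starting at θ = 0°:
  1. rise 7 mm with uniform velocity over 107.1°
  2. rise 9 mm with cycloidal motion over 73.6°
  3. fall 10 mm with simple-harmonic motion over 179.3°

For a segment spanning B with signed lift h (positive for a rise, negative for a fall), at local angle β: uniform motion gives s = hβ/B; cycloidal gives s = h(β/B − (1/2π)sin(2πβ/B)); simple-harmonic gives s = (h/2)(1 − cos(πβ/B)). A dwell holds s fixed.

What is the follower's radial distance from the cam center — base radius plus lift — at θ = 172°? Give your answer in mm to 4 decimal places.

seg 1 [0°–107.1°] uniform, h=7: full span → s += 7 → s = 7.0000
seg 2 [107.1°–180.7°] cycloidal, h=9: θ=172° here. β=64.9, B=73.6. 9·(0.8818 − sin(2π·0.8818)/(2π)) = 8.9049 → s = 15.9049
radial distance = base radius + s = 43 + 15.9049 = 58.9049

58.9049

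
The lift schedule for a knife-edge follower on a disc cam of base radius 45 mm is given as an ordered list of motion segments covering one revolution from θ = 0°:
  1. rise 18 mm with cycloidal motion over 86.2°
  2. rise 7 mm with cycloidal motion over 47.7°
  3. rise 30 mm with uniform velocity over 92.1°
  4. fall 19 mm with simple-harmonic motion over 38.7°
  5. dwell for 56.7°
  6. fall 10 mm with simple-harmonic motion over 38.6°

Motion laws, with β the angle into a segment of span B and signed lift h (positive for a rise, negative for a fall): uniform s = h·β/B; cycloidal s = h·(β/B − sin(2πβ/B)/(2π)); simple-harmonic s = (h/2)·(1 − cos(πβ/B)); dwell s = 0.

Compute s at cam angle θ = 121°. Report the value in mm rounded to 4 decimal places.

seg 1 [0°–86.2°] cycloidal, h=18: full span → s += 18 → s = 18.0000
seg 2 [86.2°–133.9°] cycloidal, h=7: θ=121° here. β=34.8, B=47.7. 7·(0.7296 − sin(2π·0.7296)/(2π)) = 6.2118 → s = 24.2118

24.2118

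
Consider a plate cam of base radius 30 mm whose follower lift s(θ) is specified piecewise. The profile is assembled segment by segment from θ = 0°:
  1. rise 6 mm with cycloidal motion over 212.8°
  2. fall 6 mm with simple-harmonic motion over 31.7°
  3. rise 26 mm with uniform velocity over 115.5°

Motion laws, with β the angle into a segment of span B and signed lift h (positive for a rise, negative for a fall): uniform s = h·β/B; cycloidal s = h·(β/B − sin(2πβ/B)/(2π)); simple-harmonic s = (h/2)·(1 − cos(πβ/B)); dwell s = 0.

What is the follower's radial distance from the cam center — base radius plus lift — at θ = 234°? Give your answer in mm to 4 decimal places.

seg 1 [0°–212.8°] cycloidal, h=6: full span → s += 6 → s = 6.0000
seg 2 [212.8°–244.5°] simple-harmonic, h=-6: θ=234° here. β=21.2, B=31.7. -6/2·(1 − cos(π·0.6688)) = -4.5171 → s = 1.4829
radial distance = base radius + s = 30 + 1.4829 = 31.4829

31.4829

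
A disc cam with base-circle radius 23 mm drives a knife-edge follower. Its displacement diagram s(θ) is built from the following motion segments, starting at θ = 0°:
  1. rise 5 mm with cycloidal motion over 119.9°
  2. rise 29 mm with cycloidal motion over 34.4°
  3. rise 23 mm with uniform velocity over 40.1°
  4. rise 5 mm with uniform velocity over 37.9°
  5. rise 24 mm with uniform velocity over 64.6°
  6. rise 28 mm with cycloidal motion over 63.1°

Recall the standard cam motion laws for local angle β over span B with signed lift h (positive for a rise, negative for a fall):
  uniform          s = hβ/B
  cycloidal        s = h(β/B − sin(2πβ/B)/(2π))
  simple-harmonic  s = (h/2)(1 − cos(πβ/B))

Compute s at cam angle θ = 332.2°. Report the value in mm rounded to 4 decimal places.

seg 1 [0°–119.9°] cycloidal, h=5: full span → s += 5 → s = 5.0000
seg 2 [119.9°–154.3°] cycloidal, h=29: full span → s += 29 → s = 34.0000
seg 3 [154.3°–194.4°] uniform, h=23: full span → s += 23 → s = 57.0000
seg 4 [194.4°–232.3°] uniform, h=5: full span → s += 5 → s = 62.0000
seg 5 [232.3°–296.9°] uniform, h=24: full span → s += 24 → s = 86.0000
seg 6 [296.9°–360°] cycloidal, h=28: θ=332.2° here. β=35.3, B=63.1. 28·(0.5594 − sin(2π·0.5594)/(2π)) = 17.2896 → s = 103.2896

103.2896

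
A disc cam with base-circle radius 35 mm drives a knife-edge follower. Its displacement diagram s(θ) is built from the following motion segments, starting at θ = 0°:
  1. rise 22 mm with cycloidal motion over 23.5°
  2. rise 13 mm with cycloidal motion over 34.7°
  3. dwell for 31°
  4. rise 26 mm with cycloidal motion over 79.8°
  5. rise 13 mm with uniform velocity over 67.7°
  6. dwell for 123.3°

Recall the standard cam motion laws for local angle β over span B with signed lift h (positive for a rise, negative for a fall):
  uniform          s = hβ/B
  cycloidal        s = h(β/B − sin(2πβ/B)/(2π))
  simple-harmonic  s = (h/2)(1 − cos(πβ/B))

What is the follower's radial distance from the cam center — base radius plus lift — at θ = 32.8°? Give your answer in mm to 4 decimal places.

seg 1 [0°–23.5°] cycloidal, h=22: full span → s += 22 → s = 22.0000
seg 2 [23.5°–58.2°] cycloidal, h=13: θ=32.8° here. β=9.3, B=34.7. 13·(0.2680 − sin(2π·0.2680)/(2π)) = 1.4284 → s = 23.4284
radial distance = base radius + s = 35 + 23.4284 = 58.4284

58.4284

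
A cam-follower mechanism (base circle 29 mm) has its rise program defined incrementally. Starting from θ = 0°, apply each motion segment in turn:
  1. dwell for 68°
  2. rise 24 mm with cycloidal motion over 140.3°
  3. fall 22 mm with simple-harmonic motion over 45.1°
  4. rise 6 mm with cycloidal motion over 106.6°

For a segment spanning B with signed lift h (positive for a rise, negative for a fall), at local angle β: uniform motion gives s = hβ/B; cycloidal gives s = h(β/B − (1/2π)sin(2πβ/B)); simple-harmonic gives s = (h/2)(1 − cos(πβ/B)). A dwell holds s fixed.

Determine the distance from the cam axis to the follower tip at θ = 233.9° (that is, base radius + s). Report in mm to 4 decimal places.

seg 1 [0°–68°] dwell: s stays 0.0000
seg 2 [68°–208.3°] cycloidal, h=24: full span → s += 24 → s = 24.0000
seg 3 [208.3°–253.4°] simple-harmonic, h=-22: θ=233.9° here. β=25.6, B=45.1. -22/2·(1 − cos(π·0.5676)) = -13.3195 → s = 10.6805
radial distance = base radius + s = 29 + 10.6805 = 39.6805

39.6805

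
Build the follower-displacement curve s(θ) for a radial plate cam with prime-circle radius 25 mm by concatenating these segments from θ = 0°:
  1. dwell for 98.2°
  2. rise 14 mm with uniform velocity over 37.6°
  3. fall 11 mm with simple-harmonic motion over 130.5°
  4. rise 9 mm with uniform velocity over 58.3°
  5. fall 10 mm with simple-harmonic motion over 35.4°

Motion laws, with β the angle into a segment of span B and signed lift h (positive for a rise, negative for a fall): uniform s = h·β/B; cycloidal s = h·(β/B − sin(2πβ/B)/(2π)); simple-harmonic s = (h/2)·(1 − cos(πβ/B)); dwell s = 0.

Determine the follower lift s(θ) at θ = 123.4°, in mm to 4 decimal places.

seg 1 [0°–98.2°] dwell: s stays 0.0000
seg 2 [98.2°–135.8°] uniform, h=14: θ=123.4° here. β=25.2, B=37.6. 14·25.2/37.6 = 9.3830 → s = 9.3830

9.3830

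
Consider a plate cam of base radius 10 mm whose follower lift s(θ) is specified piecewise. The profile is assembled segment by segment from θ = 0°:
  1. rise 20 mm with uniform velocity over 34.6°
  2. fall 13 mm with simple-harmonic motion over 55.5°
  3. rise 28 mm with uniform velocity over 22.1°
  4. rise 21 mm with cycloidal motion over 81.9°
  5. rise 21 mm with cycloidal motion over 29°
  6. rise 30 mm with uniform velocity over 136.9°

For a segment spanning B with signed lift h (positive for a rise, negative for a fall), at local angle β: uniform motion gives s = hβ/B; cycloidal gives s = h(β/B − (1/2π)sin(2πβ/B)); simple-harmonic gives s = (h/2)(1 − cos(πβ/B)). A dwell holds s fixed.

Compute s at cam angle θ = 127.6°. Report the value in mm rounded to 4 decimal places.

seg 1 [0°–34.6°] uniform, h=20: full span → s += 20 → s = 20.0000
seg 2 [34.6°–90.1°] simple-harmonic, h=-13: full span → s += -13 → s = 7.0000
seg 3 [90.1°–112.2°] uniform, h=28: full span → s += 28 → s = 35.0000
seg 4 [112.2°–194.1°] cycloidal, h=21: θ=127.6° here. β=15.4, B=81.9. 21·(0.1880 − sin(2π·0.1880)/(2π)) = 0.8566 → s = 35.8566

35.8566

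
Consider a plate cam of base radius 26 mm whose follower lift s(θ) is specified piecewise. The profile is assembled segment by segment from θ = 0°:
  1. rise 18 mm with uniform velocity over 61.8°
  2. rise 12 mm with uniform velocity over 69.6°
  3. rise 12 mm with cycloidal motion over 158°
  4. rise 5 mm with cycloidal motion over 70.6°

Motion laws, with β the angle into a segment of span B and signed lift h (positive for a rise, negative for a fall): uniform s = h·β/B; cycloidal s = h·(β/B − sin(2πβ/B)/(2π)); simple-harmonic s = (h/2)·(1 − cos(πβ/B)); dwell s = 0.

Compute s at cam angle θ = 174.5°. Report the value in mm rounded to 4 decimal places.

seg 1 [0°–61.8°] uniform, h=18: full span → s += 18 → s = 18.0000
seg 2 [61.8°–131.4°] uniform, h=12: full span → s += 12 → s = 30.0000
seg 3 [131.4°–289.4°] cycloidal, h=12: θ=174.5° here. β=43.1, B=158. 12·(0.2728 − sin(2π·0.2728)/(2π)) = 1.3831 → s = 31.3831

31.3831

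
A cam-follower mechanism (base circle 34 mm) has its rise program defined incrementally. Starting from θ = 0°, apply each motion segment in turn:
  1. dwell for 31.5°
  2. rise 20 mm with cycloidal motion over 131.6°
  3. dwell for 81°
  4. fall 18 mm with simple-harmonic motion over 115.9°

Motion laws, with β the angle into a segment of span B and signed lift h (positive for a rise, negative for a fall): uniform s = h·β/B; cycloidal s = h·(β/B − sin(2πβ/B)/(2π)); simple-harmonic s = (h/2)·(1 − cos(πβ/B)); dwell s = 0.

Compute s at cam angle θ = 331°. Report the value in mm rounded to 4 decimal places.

seg 1 [0°–31.5°] dwell: s stays 0.0000
seg 2 [31.5°–163.1°] cycloidal, h=20: full span → s += 20 → s = 20.0000
seg 3 [163.1°–244.1°] dwell: s stays 20.0000
seg 4 [244.1°–360°] simple-harmonic, h=-18: θ=331° here. β=86.9, B=115.9. -18/2·(1 − cos(π·0.7498)) = -15.3596 → s = 4.6404

4.6404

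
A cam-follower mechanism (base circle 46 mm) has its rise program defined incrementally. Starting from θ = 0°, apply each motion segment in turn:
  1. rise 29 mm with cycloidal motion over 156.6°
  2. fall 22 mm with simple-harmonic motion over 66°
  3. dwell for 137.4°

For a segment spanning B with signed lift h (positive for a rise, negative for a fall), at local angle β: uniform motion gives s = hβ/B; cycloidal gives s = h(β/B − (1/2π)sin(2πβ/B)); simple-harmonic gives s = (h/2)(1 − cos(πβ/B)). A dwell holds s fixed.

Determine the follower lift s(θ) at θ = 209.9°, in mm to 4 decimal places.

seg 1 [0°–156.6°] cycloidal, h=29: full span → s += 29 → s = 29.0000
seg 2 [156.6°–222.6°] simple-harmonic, h=-22: θ=209.9° here. β=53.3, B=66. -22/2·(1 − cos(π·0.8076)) = -20.0505 → s = 8.9495

8.9495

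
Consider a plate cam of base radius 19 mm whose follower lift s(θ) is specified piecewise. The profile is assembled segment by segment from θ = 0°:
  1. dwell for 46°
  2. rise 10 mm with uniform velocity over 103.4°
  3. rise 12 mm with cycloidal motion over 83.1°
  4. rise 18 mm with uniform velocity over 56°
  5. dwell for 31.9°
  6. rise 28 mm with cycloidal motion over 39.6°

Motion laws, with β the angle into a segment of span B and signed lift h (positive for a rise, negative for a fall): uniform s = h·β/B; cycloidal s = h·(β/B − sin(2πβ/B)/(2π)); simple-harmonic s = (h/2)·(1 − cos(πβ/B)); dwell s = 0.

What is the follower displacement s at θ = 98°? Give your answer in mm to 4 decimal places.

seg 1 [0°–46°] dwell: s stays 0.0000
seg 2 [46°–149.4°] uniform, h=10: θ=98° here. β=52, B=103.4. 10·52/103.4 = 5.0290 → s = 5.0290

5.0290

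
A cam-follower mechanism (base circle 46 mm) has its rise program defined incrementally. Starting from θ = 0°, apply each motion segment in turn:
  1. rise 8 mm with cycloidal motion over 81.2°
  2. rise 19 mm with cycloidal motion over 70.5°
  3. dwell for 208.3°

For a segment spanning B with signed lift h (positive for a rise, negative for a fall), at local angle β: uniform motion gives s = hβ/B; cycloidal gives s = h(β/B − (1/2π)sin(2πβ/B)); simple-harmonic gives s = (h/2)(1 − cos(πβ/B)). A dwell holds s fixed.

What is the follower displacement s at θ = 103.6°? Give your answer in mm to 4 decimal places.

seg 1 [0°–81.2°] cycloidal, h=8: full span → s += 8 → s = 8.0000
seg 2 [81.2°–151.7°] cycloidal, h=19: θ=103.6° here. β=22.4, B=70.5. 19·(0.3177 − sin(2π·0.3177)/(2π)) = 3.2827 → s = 11.2827

11.2827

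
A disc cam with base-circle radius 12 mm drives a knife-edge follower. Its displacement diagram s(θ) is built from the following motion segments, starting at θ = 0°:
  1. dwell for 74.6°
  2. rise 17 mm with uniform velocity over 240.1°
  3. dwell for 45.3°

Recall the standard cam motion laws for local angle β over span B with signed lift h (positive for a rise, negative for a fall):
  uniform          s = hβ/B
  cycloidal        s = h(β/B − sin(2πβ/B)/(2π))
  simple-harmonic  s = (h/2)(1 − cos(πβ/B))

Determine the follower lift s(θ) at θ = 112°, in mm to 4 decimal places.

seg 1 [0°–74.6°] dwell: s stays 0.0000
seg 2 [74.6°–314.7°] uniform, h=17: θ=112° here. β=37.4, B=240.1. 17·37.4/240.1 = 2.6481 → s = 2.6481

2.6481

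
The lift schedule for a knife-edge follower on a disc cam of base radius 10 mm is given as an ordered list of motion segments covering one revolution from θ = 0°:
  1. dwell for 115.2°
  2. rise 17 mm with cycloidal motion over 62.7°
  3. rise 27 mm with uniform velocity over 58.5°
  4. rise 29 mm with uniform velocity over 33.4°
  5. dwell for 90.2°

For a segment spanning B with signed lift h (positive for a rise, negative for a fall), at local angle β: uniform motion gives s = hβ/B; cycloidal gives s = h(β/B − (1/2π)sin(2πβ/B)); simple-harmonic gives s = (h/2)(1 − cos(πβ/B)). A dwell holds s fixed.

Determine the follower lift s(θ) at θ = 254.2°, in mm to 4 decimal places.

seg 1 [0°–115.2°] dwell: s stays 0.0000
seg 2 [115.2°–177.9°] cycloidal, h=17: full span → s += 17 → s = 17.0000
seg 3 [177.9°–236.4°] uniform, h=27: full span → s += 27 → s = 44.0000
seg 4 [236.4°–269.8°] uniform, h=29: θ=254.2° here. β=17.8, B=33.4. 29·17.8/33.4 = 15.4551 → s = 59.4551

59.4551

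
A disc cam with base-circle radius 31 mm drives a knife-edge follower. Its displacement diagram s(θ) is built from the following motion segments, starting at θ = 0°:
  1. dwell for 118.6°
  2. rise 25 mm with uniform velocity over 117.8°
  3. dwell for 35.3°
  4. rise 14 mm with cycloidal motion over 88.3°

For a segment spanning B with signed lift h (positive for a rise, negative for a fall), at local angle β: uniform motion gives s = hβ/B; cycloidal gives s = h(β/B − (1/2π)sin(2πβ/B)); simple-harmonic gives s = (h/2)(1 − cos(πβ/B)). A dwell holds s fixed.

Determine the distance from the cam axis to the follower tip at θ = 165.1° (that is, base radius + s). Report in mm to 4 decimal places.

seg 1 [0°–118.6°] dwell: s stays 0.0000
seg 2 [118.6°–236.4°] uniform, h=25: θ=165.1° here. β=46.5, B=117.8. 25·46.5/117.8 = 9.8684 → s = 9.8684
radial distance = base radius + s = 31 + 9.8684 = 40.8684

40.8684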